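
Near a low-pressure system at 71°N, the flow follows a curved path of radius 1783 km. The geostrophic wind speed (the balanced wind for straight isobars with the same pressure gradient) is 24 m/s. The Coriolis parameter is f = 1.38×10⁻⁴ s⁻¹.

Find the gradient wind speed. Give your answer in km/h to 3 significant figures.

Around a low, centrifugal force acts outward with Coriolis, so pressure-gradient force balances both:
(1/ρ)|∂P/∂n| = fV + V²/R  →  V² + fR·V − fR·V_g = 0
With fR = 1.38×10⁻⁴ × 1783×10³ m = 246 m/s:
V = [−fR + √((fR)² + 4 fR V_g)]/2 = [−246 + √(246² + 4×246×24)]/2 = 22 m/s
Subgeostrophic (V < V_g = 24 m/s), as expected around a low.
Converting: 22 m/s × 3.6 = 79.3 km/h

79.3 km/h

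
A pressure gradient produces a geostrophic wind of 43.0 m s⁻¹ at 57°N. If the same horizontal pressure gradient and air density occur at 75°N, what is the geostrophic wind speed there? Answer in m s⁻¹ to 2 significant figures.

With the same pressure gradient and density, V_g ∝ 1/f ∝ 1/sin φ.
V₂ = V₁ · sin φ₁ / sin φ₂ = 43.0 × sin 57° / sin 75°
V₂ = 43.0 × 0.8387/0.9659 = 37 m s⁻¹

37 m s⁻¹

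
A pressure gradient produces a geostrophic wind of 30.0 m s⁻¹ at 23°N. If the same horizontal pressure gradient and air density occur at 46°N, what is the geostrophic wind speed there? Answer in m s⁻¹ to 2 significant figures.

With the same pressure gradient and density, V_g ∝ 1/f ∝ 1/sin φ.
V₂ = V₁ · sin φ₁ / sin φ₂ = 30.0 × sin 23° / sin 46°
V₂ = 30.0 × 0.3907/0.7193 = 16 m s⁻¹

16 m s⁻¹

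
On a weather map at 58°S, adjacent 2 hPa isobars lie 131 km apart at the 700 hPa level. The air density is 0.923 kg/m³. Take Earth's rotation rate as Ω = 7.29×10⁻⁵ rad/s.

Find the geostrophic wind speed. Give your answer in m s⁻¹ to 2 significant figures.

13 m s⁻¹

Coriolis parameter at 58°S:
f = 2Ω sin φ = 2 × 7.29×10⁻⁵ × sin 58° = 1.24×10⁻⁴ s⁻¹
Pressure gradient: |∂P/∂n| = 200 Pa / 131000 m = 1.53×10⁻³ Pa/m
Geostrophic balance (pressure-gradient force = Coriolis force):
V_g = (1/(fρ)) |∂P/∂n| = 1.53×10⁻³ / (1.24×10⁻⁴ × 0.923) = 13.4 m/s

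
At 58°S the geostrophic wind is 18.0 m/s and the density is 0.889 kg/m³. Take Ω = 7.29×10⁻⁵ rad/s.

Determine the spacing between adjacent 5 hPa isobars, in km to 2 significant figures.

250 km

Coriolis parameter at 58°S:
f = 2Ω sin φ = 2 × 7.29×10⁻⁵ × sin 58° = 1.24×10⁻⁴ s⁻¹
Geostrophic balance rearranged: |∂P/∂n| = f ρ V_g
|∂P/∂n| = 1.24×10⁻⁴ × 0.889 × 18.0 = 1.98×10⁻³ Pa/m
Isobar spacing: Δn = ΔP/|∂P/∂n| = 500 Pa / 1.98×10⁻³ Pa/m = 252707 m ≈ 250 km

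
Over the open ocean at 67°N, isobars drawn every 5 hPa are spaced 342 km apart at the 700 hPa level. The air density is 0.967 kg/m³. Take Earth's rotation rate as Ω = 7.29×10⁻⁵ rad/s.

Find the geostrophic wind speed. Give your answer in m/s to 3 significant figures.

11.3 m/s

Coriolis parameter at 67°N:
f = 2Ω sin φ = 2 × 7.29×10⁻⁵ × sin 67° = 1.34×10⁻⁴ s⁻¹
Pressure gradient: |∂P/∂n| = 500 Pa / 342000 m = 1.46×10⁻³ Pa/m
Geostrophic balance (pressure-gradient force = Coriolis force):
V_g = (1/(fρ)) |∂P/∂n| = 1.46×10⁻³ / (1.34×10⁻⁴ × 0.967) = 11.3 m/s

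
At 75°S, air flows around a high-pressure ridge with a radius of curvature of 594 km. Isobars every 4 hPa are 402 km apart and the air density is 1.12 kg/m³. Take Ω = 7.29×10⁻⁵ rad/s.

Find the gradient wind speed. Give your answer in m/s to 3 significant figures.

Coriolis parameter at 75°S:
f = 2Ω sin φ = 2 × 7.29×10⁻⁵ × sin 75° = 1.41×10⁻⁴ s⁻¹
Pressure gradient: |∂P/∂n| = 400 Pa / 402000 m = 9.95×10⁻⁴ Pa/m
Geostrophic speed: V_g = |∂P/∂n|/(fρ) = 9.95×10⁻⁴/(1.41×10⁻⁴ × 1.12) = 6.31 m/s
Around a high, pressure-gradient force acts outward with centrifugal, so Coriolis balances both:
fV = (1/ρ)|∂P/∂n| + V²/R  →  V² − fR·V + fR·V_g = 0
With fR = 1.41×10⁻⁴ × 594×10³ m = 83.7 m/s:
V = [fR − √((fR)² − 4 fR V_g)]/2 = [83.7 − √(83.7² − 4×83.7×6.31)]/2 = 6.87 m/s
Supergeostrophic (V > V_g = 6.31 m/s), as expected around a high.

6.87 m/s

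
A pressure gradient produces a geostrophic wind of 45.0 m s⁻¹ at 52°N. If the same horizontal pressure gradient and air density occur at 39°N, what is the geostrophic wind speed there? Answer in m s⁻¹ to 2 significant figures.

With the same pressure gradient and density, V_g ∝ 1/f ∝ 1/sin φ.
V₂ = V₁ · sin φ₁ / sin φ₂ = 45.0 × sin 52° / sin 39°
V₂ = 45.0 × 0.7880/0.6293 = 56 m s⁻¹

56 m s⁻¹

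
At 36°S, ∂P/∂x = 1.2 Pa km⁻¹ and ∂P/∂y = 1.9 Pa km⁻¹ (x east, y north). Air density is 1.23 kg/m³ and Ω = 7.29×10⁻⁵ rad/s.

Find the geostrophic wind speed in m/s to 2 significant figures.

Coriolis parameter at 36°S:
f = 2Ω sin φ = 2 × 7.29×10⁻⁵ × sin 36° = 8.57×10⁻⁵ s⁻¹
In the Southern Hemisphere f is negative: f = −8.57×10⁻⁵ s⁻¹.
Component geostrophic relations (x east, y north):
u_g = −(1/(fρ)) ∂P/∂y,  v_g = (1/(fρ)) ∂P/∂x
u_g = −(1.9×10⁻³)/(−8.57×10⁻⁵ × 1.23) = 18.0 m/s;  v_g = (1.2×10⁻³)/(−8.57×10⁻⁵ × 1.23) = −11.4 m/s
|V_g| = √(u_g² + v_g²) = 21.3 m/s

21 m/s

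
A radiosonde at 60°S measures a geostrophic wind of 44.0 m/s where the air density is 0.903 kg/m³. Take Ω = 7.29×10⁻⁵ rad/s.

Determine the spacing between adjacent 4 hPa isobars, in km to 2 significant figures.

80 km

Coriolis parameter at 60°S:
f = 2Ω sin φ = 2 × 7.29×10⁻⁵ × sin 60° = 1.26×10⁻⁴ s⁻¹
Geostrophic balance rearranged: |∂P/∂n| = f ρ V_g
|∂P/∂n| = 1.26×10⁻⁴ × 0.903 × 44.0 = 5.02×10⁻³ Pa/m
Isobar spacing: Δn = ΔP/|∂P/∂n| = 400 Pa / 5.02×10⁻³ Pa/m = 79732 m ≈ 80 km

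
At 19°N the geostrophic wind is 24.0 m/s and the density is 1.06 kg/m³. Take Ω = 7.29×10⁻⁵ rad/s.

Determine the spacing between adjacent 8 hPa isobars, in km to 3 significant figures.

662 km

Coriolis parameter at 19°N:
f = 2Ω sin φ = 2 × 7.29×10⁻⁵ × sin 19° = 4.75×10⁻⁵ s⁻¹
Geostrophic balance rearranged: |∂P/∂n| = f ρ V_g
|∂P/∂n| = 4.75×10⁻⁵ × 1.06 × 24.0 = 1.21×10⁻³ Pa/m
Isobar spacing: Δn = ΔP/|∂P/∂n| = 800 Pa / 1.21×10⁻³ Pa/m = 662481 m ≈ 662 km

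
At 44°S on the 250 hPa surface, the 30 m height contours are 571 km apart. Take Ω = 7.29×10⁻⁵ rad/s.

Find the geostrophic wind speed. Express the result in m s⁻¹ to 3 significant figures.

Coriolis parameter at 44°S:
f = 2Ω sin φ = 2 × 7.29×10⁻⁵ × sin 44° = 1.01×10⁻⁴ s⁻¹
Height gradient: |∂Z/∂n| = 30 m / 571000 m = 5.25×10⁻⁵
On a pressure surface, geostrophic balance gives V_g = (g/f)|∂Z/∂n|:
V_g = 9.81 × 5.25×10⁻⁵ / 1.01×10⁻⁴ = 5.09 m/s

5.09 m s⁻¹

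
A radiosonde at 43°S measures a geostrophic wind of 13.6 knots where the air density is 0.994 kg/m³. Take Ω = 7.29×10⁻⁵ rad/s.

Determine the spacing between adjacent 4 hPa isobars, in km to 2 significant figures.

580 km

Coriolis parameter at 43°S:
f = 2Ω sin φ = 2 × 7.29×10⁻⁵ × sin 43° = 9.94×10⁻⁵ s⁻¹
Wind speed in SI: 13.6 knots = 7.00 m/s
Geostrophic balance rearranged: |∂P/∂n| = f ρ V_g
|∂P/∂n| = 9.94×10⁻⁵ × 0.994 × 7.00 = 6.92×10⁻⁴ Pa/m
Isobar spacing: Δn = ΔP/|∂P/∂n| = 400 Pa / 6.92×10⁻⁴ Pa/m = 578437 m ≈ 580 km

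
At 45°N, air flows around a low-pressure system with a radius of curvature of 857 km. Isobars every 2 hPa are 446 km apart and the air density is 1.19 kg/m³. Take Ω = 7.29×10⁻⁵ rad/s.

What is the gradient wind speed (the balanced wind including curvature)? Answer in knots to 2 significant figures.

Coriolis parameter at 45°N:
f = 2Ω sin φ = 2 × 7.29×10⁻⁵ × sin 45° = 1.03×10⁻⁴ s⁻¹
Pressure gradient: |∂P/∂n| = 200 Pa / 446000 m = 4.48×10⁻⁴ Pa/m
Geostrophic speed: V_g = |∂P/∂n|/(fρ) = 4.48×10⁻⁴/(1.03×10⁻⁴ × 1.19) = 3.66 m/s
Around a low, centrifugal force acts outward with Coriolis, so pressure-gradient force balances both:
(1/ρ)|∂P/∂n| = fV + V²/R  →  V² + fR·V − fR·V_g = 0
With fR = 1.03×10⁻⁴ × 857×10³ m = 88.4 m/s:
V = [−fR + √((fR)² + 4 fR V_g)]/2 = [−88.4 + √(88.4² + 4×88.4×3.66)]/2 = 3.52 m/s
Subgeostrophic (V < V_g = 3.66 m/s), as expected around a low.
Converting: 3.52 m/s × 1.944 = 6.8 knots

6.8 knots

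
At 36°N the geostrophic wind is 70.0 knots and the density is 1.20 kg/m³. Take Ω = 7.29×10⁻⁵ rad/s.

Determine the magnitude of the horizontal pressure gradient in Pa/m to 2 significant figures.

Coriolis parameter at 36°N:
f = 2Ω sin φ = 2 × 7.29×10⁻⁵ × sin 36° = 8.57×10⁻⁵ s⁻¹
Wind speed in SI: 70.0 knots = 36.0 m/s
Geostrophic balance rearranged: |∂P/∂n| = f ρ V_g
|∂P/∂n| = 8.57×10⁻⁵ × 1.20 × 36.0 = 3.70×10⁻³ Pa/m

3.7×10⁻³ Pa/m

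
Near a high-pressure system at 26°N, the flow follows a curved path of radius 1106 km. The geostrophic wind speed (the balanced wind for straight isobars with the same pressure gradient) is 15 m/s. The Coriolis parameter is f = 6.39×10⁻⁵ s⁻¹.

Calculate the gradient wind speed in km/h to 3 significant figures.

77.8 km/h

Around a high, pressure-gradient force acts outward with centrifugal, so Coriolis balances both:
fV = (1/ρ)|∂P/∂n| + V²/R  →  V² − fR·V + fR·V_g = 0
With fR = 6.39×10⁻⁵ × 1106×10³ m = 70.7 m/s:
V = [fR − √((fR)² − 4 fR V_g)]/2 = [70.7 − √(70.7² − 4×70.7×15)]/2 = 21.6 m/s
Supergeostrophic (V > V_g = 15 m/s), as expected around a high.
Converting: 21.6 m/s × 3.6 = 77.8 km/h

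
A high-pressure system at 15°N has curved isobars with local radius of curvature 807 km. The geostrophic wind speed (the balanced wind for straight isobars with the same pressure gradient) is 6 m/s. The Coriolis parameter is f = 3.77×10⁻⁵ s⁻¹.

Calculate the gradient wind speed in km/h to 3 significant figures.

Around a high, pressure-gradient force acts outward with centrifugal, so Coriolis balances both:
fV = (1/ρ)|∂P/∂n| + V²/R  →  V² − fR·V + fR·V_g = 0
With fR = 3.77×10⁻⁵ × 807×10³ m = 30.4 m/s:
V = [fR − √((fR)² − 4 fR V_g)]/2 = [30.4 − √(30.4² − 4×30.4×6)]/2 = 8.22 m/s
Supergeostrophic (V > V_g = 6 m/s), as expected around a high.
Converting: 8.22 m/s × 3.6 = 29.6 km/h

29.6 km/h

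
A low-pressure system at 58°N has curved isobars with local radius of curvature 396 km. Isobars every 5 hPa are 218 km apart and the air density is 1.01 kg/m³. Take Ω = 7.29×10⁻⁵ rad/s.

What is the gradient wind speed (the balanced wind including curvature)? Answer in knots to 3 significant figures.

Coriolis parameter at 58°N:
f = 2Ω sin φ = 2 × 7.29×10⁻⁵ × sin 58° = 1.24×10⁻⁴ s⁻¹
Pressure gradient: |∂P/∂n| = 500 Pa / 218000 m = 2.29×10⁻³ Pa/m
Geostrophic speed: V_g = |∂P/∂n|/(fρ) = 2.29×10⁻³/(1.24×10⁻⁴ × 1.01) = 18.4 m/s
Around a low, centrifugal force acts outward with Coriolis, so pressure-gradient force balances both:
(1/ρ)|∂P/∂n| = fV + V²/R  →  V² + fR·V − fR·V_g = 0
With fR = 1.24×10⁻⁴ × 396×10³ m = 49.0 m/s:
V = [−fR + √((fR)² + 4 fR V_g)]/2 = [−49.0 + √(49.0² + 4×49.0×18.4)]/2 = 14.2 m/s
Subgeostrophic (V < V_g = 18.4 m/s), as expected around a low.
Converting: 14.2 m/s × 1.944 = 27.7 knots

27.7 knots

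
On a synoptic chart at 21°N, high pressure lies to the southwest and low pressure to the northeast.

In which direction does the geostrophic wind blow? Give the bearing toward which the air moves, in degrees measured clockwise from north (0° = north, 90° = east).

135°

The pressure-gradient force points toward the northeast (bearing 045°).
Geostrophic balance: in the Northern Hemisphere the Coriolis force deflects motion to the right, so the geostrophic wind blows 90° to the right of the pressure-gradient force (low pressure on the left).
Rotating 045° by 90° clockwise gives 135° — the wind blows toward the southeast.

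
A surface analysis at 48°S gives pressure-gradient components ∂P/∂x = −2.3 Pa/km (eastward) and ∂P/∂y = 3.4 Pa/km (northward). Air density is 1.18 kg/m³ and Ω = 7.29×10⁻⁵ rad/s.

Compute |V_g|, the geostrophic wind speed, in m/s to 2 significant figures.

32 m/s

Coriolis parameter at 48°S:
f = 2Ω sin φ = 2 × 7.29×10⁻⁵ × sin 48° = 1.08×10⁻⁴ s⁻¹
In the Southern Hemisphere f is negative: f = −1.08×10⁻⁴ s⁻¹.
Component geostrophic relations (x east, y north):
u_g = −(1/(fρ)) ∂P/∂y,  v_g = (1/(fρ)) ∂P/∂x
u_g = −(3.4×10⁻³)/(−1.08×10⁻⁴ × 1.18) = 26.6 m/s;  v_g = (−2.3×10⁻³)/(−1.08×10⁻⁴ × 1.18) = 18.0 m/s
|V_g| = √(u_g² + v_g²) = 32.1 m/s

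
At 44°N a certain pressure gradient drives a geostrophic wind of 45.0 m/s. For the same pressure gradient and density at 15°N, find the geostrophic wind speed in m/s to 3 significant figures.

With the same pressure gradient and density, V_g ∝ 1/f ∝ 1/sin φ.
V₂ = V₁ · sin φ₁ / sin φ₂ = 45.0 × sin 44° / sin 15°
V₂ = 45.0 × 0.6947/0.2588 = 121 m/s

121 m/s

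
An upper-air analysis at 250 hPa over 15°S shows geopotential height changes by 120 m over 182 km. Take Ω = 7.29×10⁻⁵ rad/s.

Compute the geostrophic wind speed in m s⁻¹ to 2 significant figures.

Coriolis parameter at 15°S:
f = 2Ω sin φ = 2 × 7.29×10⁻⁵ × sin 15° = 3.77×10⁻⁵ s⁻¹
Height gradient: |∂Z/∂n| = 120 m / 182000 m = 6.59×10⁻⁴
On a pressure surface, geostrophic balance gives V_g = (g/f)|∂Z/∂n|:
V_g = 9.81 × 6.59×10⁻⁴ / 3.77×10⁻⁵ = 171 m/s

170 m s⁻¹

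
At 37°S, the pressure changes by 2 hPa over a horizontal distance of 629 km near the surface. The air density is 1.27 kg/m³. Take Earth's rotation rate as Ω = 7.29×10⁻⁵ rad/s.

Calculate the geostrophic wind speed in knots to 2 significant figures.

5.5 knots

Coriolis parameter at 37°S:
f = 2Ω sin φ = 2 × 7.29×10⁻⁵ × sin 37° = 8.77×10⁻⁵ s⁻¹
Pressure gradient: |∂P/∂n| = 200 Pa / 629000 m = 3.18×10⁻⁴ Pa/m
Geostrophic balance (pressure-gradient force = Coriolis force):
V_g = (1/(fρ)) |∂P/∂n| = 3.18×10⁻⁴ / (8.77×10⁻⁵ × 1.27) = 2.85 m/s
Converting: 2.85 m/s × 1.944 = 5.5 knots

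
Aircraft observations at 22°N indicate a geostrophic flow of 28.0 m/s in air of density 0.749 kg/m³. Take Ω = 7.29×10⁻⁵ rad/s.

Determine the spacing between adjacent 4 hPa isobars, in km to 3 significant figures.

349 km

Coriolis parameter at 22°N:
f = 2Ω sin φ = 2 × 7.29×10⁻⁵ × sin 22° = 5.46×10⁻⁵ s⁻¹
Geostrophic balance rearranged: |∂P/∂n| = f ρ V_g
|∂P/∂n| = 5.46×10⁻⁵ × 0.749 × 28.0 = 1.15×10⁻³ Pa/m
Isobar spacing: Δn = ΔP/|∂P/∂n| = 400 Pa / 1.15×10⁻³ Pa/m = 349210 m ≈ 349 km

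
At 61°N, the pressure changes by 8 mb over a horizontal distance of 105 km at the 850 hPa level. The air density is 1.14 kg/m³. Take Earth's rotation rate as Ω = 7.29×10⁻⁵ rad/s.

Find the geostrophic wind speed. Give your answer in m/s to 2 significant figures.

Coriolis parameter at 61°N:
f = 2Ω sin φ = 2 × 7.29×10⁻⁵ × sin 61° = 1.28×10⁻⁴ s⁻¹
Pressure gradient: |∂P/∂n| = 800 Pa / 105000 m = 7.62×10⁻³ Pa/m
Geostrophic balance (pressure-gradient force = Coriolis force):
V_g = (1/(fρ)) |∂P/∂n| = 7.62×10⁻³ / (1.28×10⁻⁴ × 1.14) = 52.4 m/s

52 m/s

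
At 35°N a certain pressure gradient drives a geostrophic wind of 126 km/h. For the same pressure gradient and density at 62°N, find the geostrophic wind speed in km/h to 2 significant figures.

With the same pressure gradient and density, V_g ∝ 1/f ∝ 1/sin φ.
V₂ = V₁ · sin φ₁ / sin φ₂ = 126 × sin 35° / sin 62°
V₂ = 126 × 0.5736/0.8829 = 82 km/h

82 km/h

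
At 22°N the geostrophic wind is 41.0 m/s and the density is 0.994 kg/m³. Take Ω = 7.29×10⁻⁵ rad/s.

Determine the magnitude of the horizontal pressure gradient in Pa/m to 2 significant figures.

Coriolis parameter at 22°N:
f = 2Ω sin φ = 2 × 7.29×10⁻⁵ × sin 22° = 5.46×10⁻⁵ s⁻¹
Geostrophic balance rearranged: |∂P/∂n| = f ρ V_g
|∂P/∂n| = 5.46×10⁻⁵ × 0.994 × 41.0 = 2.23×10⁻³ Pa/m

2.2×10⁻³ Pa/m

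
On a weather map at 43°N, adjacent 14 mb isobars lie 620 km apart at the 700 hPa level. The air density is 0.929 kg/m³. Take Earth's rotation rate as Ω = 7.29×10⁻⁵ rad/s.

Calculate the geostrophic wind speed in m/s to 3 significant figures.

24.4 m/s

Coriolis parameter at 43°N:
f = 2Ω sin φ = 2 × 7.29×10⁻⁵ × sin 43° = 9.94×10⁻⁵ s⁻¹
Pressure gradient: |∂P/∂n| = 1400 Pa / 620000 m = 2.26×10⁻³ Pa/m
Geostrophic balance (pressure-gradient force = Coriolis force):
V_g = (1/(fρ)) |∂P/∂n| = 2.26×10⁻³ / (9.94×10⁻⁵ × 0.929) = 24.4 m/s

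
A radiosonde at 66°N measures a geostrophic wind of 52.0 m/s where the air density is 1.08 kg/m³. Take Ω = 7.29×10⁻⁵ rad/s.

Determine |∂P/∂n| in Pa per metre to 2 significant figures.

Coriolis parameter at 66°N:
f = 2Ω sin φ = 2 × 7.29×10⁻⁵ × sin 66° = 1.33×10⁻⁴ s⁻¹
Geostrophic balance rearranged: |∂P/∂n| = f ρ V_g
|∂P/∂n| = 1.33×10⁻⁴ × 1.08 × 52.0 = 7.48×10⁻³ Pa/m

7.5×10⁻³ Pa/m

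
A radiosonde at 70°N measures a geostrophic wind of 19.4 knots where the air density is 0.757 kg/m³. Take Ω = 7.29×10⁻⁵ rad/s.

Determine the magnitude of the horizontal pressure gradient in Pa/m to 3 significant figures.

Coriolis parameter at 70°N:
f = 2Ω sin φ = 2 × 7.29×10⁻⁵ × sin 70° = 1.37×10⁻⁴ s⁻¹
Wind speed in SI: 19.4 knots = 9.98 m/s
Geostrophic balance rearranged: |∂P/∂n| = f ρ V_g
|∂P/∂n| = 1.37×10⁻⁴ × 0.757 × 9.98 = 1.04×10⁻³ Pa/m

1.04×10⁻³ Pa/m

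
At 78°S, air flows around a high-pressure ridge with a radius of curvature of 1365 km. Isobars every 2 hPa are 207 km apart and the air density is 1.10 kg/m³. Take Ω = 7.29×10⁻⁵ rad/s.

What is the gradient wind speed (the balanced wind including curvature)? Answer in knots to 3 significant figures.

12.4 knots

Coriolis parameter at 78°S:
f = 2Ω sin φ = 2 × 7.29×10⁻⁵ × sin 78° = 1.43×10⁻⁴ s⁻¹
Pressure gradient: |∂P/∂n| = 200 Pa / 207000 m = 9.66×10⁻⁴ Pa/m
Geostrophic speed: V_g = |∂P/∂n|/(fρ) = 9.66×10⁻⁴/(1.43×10⁻⁴ × 1.10) = 6.16 m/s
Around a high, pressure-gradient force acts outward with centrifugal, so Coriolis balances both:
fV = (1/ρ)|∂P/∂n| + V²/R  →  V² − fR·V + fR·V_g = 0
With fR = 1.43×10⁻⁴ × 1365×10³ m = 195 m/s:
V = [fR − √((fR)² − 4 fR V_g)]/2 = [195 − √(195² − 4×195×6.16)]/2 = 6.37 m/s
Supergeostrophic (V > V_g = 6.16 m/s), as expected around a high.
Converting: 6.37 m/s × 1.944 = 12.4 knots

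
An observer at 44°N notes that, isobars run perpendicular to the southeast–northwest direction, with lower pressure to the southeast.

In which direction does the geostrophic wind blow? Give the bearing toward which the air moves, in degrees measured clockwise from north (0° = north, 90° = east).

The pressure-gradient force points toward the southeast (bearing 135°).
Geostrophic balance: in the Northern Hemisphere the Coriolis force deflects motion to the right, so the geostrophic wind blows 90° to the right of the pressure-gradient force (low pressure on the left).
Rotating 135° by 90° clockwise gives 225° — the wind blows toward the southwest.

225°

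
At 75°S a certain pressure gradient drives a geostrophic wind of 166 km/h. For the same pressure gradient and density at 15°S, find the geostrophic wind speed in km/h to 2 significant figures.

With the same pressure gradient and density, V_g ∝ 1/f ∝ 1/sin φ.
V₂ = V₁ · sin φ₁ / sin φ₂ = 166 × sin 75° / sin 15°
V₂ = 166 × 0.9659/0.2588 = 620 km/h

620 km/h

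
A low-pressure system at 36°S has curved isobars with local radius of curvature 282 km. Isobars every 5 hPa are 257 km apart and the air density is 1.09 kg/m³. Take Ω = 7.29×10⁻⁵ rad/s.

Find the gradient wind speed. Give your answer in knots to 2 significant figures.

Coriolis parameter at 36°S:
f = 2Ω sin φ = 2 × 7.29×10⁻⁵ × sin 36° = 8.57×10⁻⁵ s⁻¹
Pressure gradient: |∂P/∂n| = 500 Pa / 257000 m = 1.95×10⁻³ Pa/m
Geostrophic speed: V_g = |∂P/∂n|/(fρ) = 1.95×10⁻³/(8.57×10⁻⁵ × 1.09) = 20.8 m/s
Around a low, centrifugal force acts outward with Coriolis, so pressure-gradient force balances both:
(1/ρ)|∂P/∂n| = fV + V²/R  →  V² + fR·V − fR·V_g = 0
With fR = 8.57×10⁻⁵ × 282×10³ m = 24.2 m/s:
V = [−fR + √((fR)² + 4 fR V_g)]/2 = [−24.2 + √(24.2² + 4×24.2×20.8)]/2 = 13.4 m/s
Subgeostrophic (V < V_g = 20.8 m/s), as expected around a low.
Converting: 13.4 m/s × 1.944 = 26 knots

26 knots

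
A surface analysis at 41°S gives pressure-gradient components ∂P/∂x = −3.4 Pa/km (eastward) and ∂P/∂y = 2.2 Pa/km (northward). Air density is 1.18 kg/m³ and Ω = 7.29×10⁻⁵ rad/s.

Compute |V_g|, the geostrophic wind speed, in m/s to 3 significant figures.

Coriolis parameter at 41°S:
f = 2Ω sin φ = 2 × 7.29×10⁻⁵ × sin 41° = 9.57×10⁻⁵ s⁻¹
In the Southern Hemisphere f is negative: f = −9.57×10⁻⁵ s⁻¹.
Component geostrophic relations (x east, y north):
u_g = −(1/(fρ)) ∂P/∂y,  v_g = (1/(fρ)) ∂P/∂x
u_g = −(2.2×10⁻³)/(−9.57×10⁻⁵ × 1.18) = 19.5 m/s;  v_g = (−3.4×10⁻³)/(−9.57×10⁻⁵ × 1.18) = 30.1 m/s
|V_g| = √(u_g² + v_g²) = 35.9 m/s

35.9 m/s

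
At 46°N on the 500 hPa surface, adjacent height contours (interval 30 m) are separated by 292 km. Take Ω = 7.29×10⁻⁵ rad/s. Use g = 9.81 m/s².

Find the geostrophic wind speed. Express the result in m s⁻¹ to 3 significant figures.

Coriolis parameter at 46°N:
f = 2Ω sin φ = 2 × 7.29×10⁻⁵ × sin 46° = 1.05×10⁻⁴ s⁻¹
Height gradient: |∂Z/∂n| = 30 m / 292000 m = 1.03×10⁻⁴
On a pressure surface, geostrophic balance gives V_g = (g/f)|∂Z/∂n|:
V_g = 9.81 × 1.03×10⁻⁴ / 1.05×10⁻⁴ = 9.61 m/s

9.61 m s⁻¹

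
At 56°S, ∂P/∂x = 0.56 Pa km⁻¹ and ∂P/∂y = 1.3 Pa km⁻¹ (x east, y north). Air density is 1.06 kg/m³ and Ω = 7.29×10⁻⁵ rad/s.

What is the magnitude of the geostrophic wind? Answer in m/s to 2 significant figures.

Coriolis parameter at 56°S:
f = 2Ω sin φ = 2 × 7.29×10⁻⁵ × sin 56° = 1.21×10⁻⁴ s⁻¹
In the Southern Hemisphere f is negative: f = −1.21×10⁻⁴ s⁻¹.
Component geostrophic relations (x east, y north):
u_g = −(1/(fρ)) ∂P/∂y,  v_g = (1/(fρ)) ∂P/∂x
u_g = −(1.3×10⁻³)/(−1.21×10⁻⁴ × 1.06) = 10.1 m/s;  v_g = (0.56×10⁻³)/(−1.21×10⁻⁴ × 1.06) = −4.37 m/s
|V_g| = √(u_g² + v_g²) = 11.0 m/s

11 m/s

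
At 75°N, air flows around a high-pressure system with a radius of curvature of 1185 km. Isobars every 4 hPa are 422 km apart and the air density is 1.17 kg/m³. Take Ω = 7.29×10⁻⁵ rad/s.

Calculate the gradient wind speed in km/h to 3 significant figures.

Coriolis parameter at 75°N:
f = 2Ω sin φ = 2 × 7.29×10⁻⁵ × sin 75° = 1.41×10⁻⁴ s⁻¹
Pressure gradient: |∂P/∂n| = 400 Pa / 422000 m = 9.48×10⁻⁴ Pa/m
Geostrophic speed: V_g = |∂P/∂n|/(fρ) = 9.48×10⁻⁴/(1.41×10⁻⁴ × 1.17) = 5.75 m/s
Around a high, pressure-gradient force acts outward with centrifugal, so Coriolis balances both:
fV = (1/ρ)|∂P/∂n| + V²/R  →  V² − fR·V + fR·V_g = 0
With fR = 1.41×10⁻⁴ × 1185×10³ m = 167 m/s:
V = [fR − √((fR)² − 4 fR V_g)]/2 = [167 − √(167² − 4×167×5.75)]/2 = 5.97 m/s
Supergeostrophic (V > V_g = 5.75 m/s), as expected around a high.
Converting: 5.97 m/s × 3.6 = 21.5 km/h

21.5 km/h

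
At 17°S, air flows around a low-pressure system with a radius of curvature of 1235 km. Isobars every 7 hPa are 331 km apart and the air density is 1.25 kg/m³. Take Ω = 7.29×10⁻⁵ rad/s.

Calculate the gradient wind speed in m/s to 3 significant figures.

26.4 m/s

Coriolis parameter at 17°S:
f = 2Ω sin φ = 2 × 7.29×10⁻⁵ × sin 17° = 4.26×10⁻⁵ s⁻¹
Pressure gradient: |∂P/∂n| = 700 Pa / 331000 m = 2.11×10⁻³ Pa/m
Geostrophic speed: V_g = |∂P/∂n|/(fρ) = 2.11×10⁻³/(4.26×10⁻⁵ × 1.25) = 39.7 m/s
Around a low, centrifugal force acts outward with Coriolis, so pressure-gradient force balances both:
(1/ρ)|∂P/∂n| = fV + V²/R  →  V² + fR·V − fR·V_g = 0
With fR = 4.26×10⁻⁵ × 1235×10³ m = 52.6 m/s:
V = [−fR + √((fR)² + 4 fR V_g)]/2 = [−52.6 + √(52.6² + 4×52.6×39.7)]/2 = 26.4 m/s
Subgeostrophic (V < V_g = 39.7 m/s), as expected around a low.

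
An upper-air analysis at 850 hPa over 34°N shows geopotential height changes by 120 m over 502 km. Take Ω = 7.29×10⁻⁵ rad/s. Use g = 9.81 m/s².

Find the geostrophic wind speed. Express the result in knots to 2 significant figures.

Coriolis parameter at 34°N:
f = 2Ω sin φ = 2 × 7.29×10⁻⁵ × sin 34° = 8.15×10⁻⁵ s⁻¹
Height gradient: |∂Z/∂n| = 120 m / 502000 m = 2.39×10⁻⁴
On a pressure surface, geostrophic balance gives V_g = (g/f)|∂Z/∂n|:
V_g = 9.81 × 2.39×10⁻⁴ / 8.15×10⁻⁵ = 28.8 m/s
Converting: 28.8 m/s × 1.944 = 56 knots

56 knots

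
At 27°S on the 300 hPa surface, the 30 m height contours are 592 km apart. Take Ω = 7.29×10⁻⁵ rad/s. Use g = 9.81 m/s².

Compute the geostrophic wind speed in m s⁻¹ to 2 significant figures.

Coriolis parameter at 27°S:
f = 2Ω sin φ = 2 × 7.29×10⁻⁵ × sin 27° = 6.62×10⁻⁵ s⁻¹
Height gradient: |∂Z/∂n| = 30 m / 592000 m = 5.07×10⁻⁵
On a pressure surface, geostrophic balance gives V_g = (g/f)|∂Z/∂n|:
V_g = 9.81 × 5.07×10⁻⁵ / 6.62×10⁻⁵ = 7.51 m/s

7.5 m s⁻¹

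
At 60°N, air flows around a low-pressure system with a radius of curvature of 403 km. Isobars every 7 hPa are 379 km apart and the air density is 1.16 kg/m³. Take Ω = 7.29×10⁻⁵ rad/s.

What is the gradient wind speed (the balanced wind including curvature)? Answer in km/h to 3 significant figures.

Coriolis parameter at 60°N:
f = 2Ω sin φ = 2 × 7.29×10⁻⁵ × sin 60° = 1.26×10⁻⁴ s⁻¹
Pressure gradient: |∂P/∂n| = 700 Pa / 379000 m = 1.85×10⁻³ Pa/m
Geostrophic speed: V_g = |∂P/∂n|/(fρ) = 1.85×10⁻³/(1.26×10⁻⁴ × 1.16) = 12.6 m/s
Around a low, centrifugal force acts outward with Coriolis, so pressure-gradient force balances both:
(1/ρ)|∂P/∂n| = fV + V²/R  →  V² + fR·V − fR·V_g = 0
With fR = 1.26×10⁻⁴ × 403×10³ m = 50.9 m/s:
V = [−fR + √((fR)² + 4 fR V_g)]/2 = [−50.9 + √(50.9² + 4×50.9×12.6)]/2 = 10.5 m/s
Subgeostrophic (V < V_g = 12.6 m/s), as expected around a low.
Converting: 10.5 m/s × 3.6 = 37.7 km/h

37.7 km/h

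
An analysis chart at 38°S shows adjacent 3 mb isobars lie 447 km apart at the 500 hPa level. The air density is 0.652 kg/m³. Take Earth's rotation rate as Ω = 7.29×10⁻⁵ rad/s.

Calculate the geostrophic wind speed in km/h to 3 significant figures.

41.3 km/h

Coriolis parameter at 38°S:
f = 2Ω sin φ = 2 × 7.29×10⁻⁵ × sin 38° = 8.98×10⁻⁵ s⁻¹
Pressure gradient: |∂P/∂n| = 300 Pa / 447000 m = 6.71×10⁻⁴ Pa/m
Geostrophic balance (pressure-gradient force = Coriolis force):
V_g = (1/(fρ)) |∂P/∂n| = 6.71×10⁻⁴ / (8.98×10⁻⁵ × 0.652) = 11.5 m/s
Converting: 11.5 m/s × 3.6 = 41.3 km/h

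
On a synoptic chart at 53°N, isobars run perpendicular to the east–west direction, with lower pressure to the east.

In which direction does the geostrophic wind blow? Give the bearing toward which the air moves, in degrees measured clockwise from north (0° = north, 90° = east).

180°

The pressure-gradient force points toward the east (bearing 090°).
Geostrophic balance: in the Northern Hemisphere the Coriolis force deflects motion to the right, so the geostrophic wind blows 90° to the right of the pressure-gradient force (low pressure on the left).
Rotating 090° by 90° clockwise gives 180° — the wind blows toward the south.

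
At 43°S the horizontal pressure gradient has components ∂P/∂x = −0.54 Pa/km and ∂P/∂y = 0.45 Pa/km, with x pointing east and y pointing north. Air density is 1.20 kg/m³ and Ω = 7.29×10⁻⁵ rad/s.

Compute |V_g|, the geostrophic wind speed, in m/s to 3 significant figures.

5.89 m/s

Coriolis parameter at 43°S:
f = 2Ω sin φ = 2 × 7.29×10⁻⁵ × sin 43° = 9.94×10⁻⁵ s⁻¹
In the Southern Hemisphere f is negative: f = −9.94×10⁻⁵ s⁻¹.
Component geostrophic relations (x east, y north):
u_g = −(1/(fρ)) ∂P/∂y,  v_g = (1/(fρ)) ∂P/∂x
u_g = −(0.45×10⁻³)/(−9.94×10⁻⁵ × 1.20) = 3.77 m/s;  v_g = (−0.54×10⁻³)/(−9.94×10⁻⁵ × 1.20) = 4.53 m/s
|V_g| = √(u_g² + v_g²) = 5.89 m/s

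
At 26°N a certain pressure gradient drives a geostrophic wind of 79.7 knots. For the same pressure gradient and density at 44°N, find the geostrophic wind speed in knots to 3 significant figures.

With the same pressure gradient and density, V_g ∝ 1/f ∝ 1/sin φ.
V₂ = V₁ · sin φ₁ / sin φ₂ = 79.7 × sin 26° / sin 44°
V₂ = 79.7 × 0.4384/0.6947 = 50.3 knots

50.3 knots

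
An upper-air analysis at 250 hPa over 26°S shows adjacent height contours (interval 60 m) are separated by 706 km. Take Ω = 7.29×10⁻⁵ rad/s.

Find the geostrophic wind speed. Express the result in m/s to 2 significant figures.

13 m/s

Coriolis parameter at 26°S:
f = 2Ω sin φ = 2 × 7.29×10⁻⁵ × sin 26° = 6.39×10⁻⁵ s⁻¹
Height gradient: |∂Z/∂n| = 60 m / 706000 m = 8.50×10⁻⁵
On a pressure surface, geostrophic balance gives V_g = (g/f)|∂Z/∂n|:
V_g = 9.81 × 8.50×10⁻⁵ / 6.39×10⁻⁵ = 13.0 m/s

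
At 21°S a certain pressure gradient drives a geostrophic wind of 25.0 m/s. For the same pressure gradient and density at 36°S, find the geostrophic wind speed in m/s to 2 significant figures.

15 m/s

With the same pressure gradient and density, V_g ∝ 1/f ∝ 1/sin φ.
V₂ = V₁ · sin φ₁ / sin φ₂ = 25.0 × sin 21° / sin 36°
V₂ = 25.0 × 0.3584/0.5878 = 15 m/s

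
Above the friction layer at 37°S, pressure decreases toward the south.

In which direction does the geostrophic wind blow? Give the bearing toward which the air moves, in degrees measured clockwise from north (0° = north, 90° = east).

090°

The pressure-gradient force points toward the south (bearing 180°).
Geostrophic balance: in the Southern Hemisphere the Coriolis force deflects motion to the left, so the geostrophic wind blows 90° to the left of the pressure-gradient force (low pressure on the right).
Rotating 180° by 90° counterclockwise gives 090° — the wind blows toward the east.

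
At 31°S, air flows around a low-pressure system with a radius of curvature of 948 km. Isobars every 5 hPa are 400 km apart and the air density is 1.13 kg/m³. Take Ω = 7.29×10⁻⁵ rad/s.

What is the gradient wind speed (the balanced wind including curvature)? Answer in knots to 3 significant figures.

24.4 knots

Coriolis parameter at 31°S:
f = 2Ω sin φ = 2 × 7.29×10⁻⁵ × sin 31° = 7.51×10⁻⁵ s⁻¹
Pressure gradient: |∂P/∂n| = 500 Pa / 400000 m = 1.25×10⁻³ Pa/m
Geostrophic speed: V_g = |∂P/∂n|/(fρ) = 1.25×10⁻³/(7.51×10⁻⁵ × 1.13) = 14.7 m/s
Around a low, centrifugal force acts outward with Coriolis, so pressure-gradient force balances both:
(1/ρ)|∂P/∂n| = fV + V²/R  →  V² + fR·V − fR·V_g = 0
With fR = 7.51×10⁻⁵ × 948×10³ m = 71.2 m/s:
V = [−fR + √((fR)² + 4 fR V_g)]/2 = [−71.2 + √(71.2² + 4×71.2×14.7)]/2 = 12.5 m/s
Subgeostrophic (V < V_g = 14.7 m/s), as expected around a low.
Converting: 12.5 m/s × 1.944 = 24.4 knots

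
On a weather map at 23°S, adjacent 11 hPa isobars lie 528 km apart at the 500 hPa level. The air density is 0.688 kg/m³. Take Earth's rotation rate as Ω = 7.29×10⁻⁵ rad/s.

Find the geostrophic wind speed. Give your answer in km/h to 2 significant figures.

190 km/h

Coriolis parameter at 23°S:
f = 2Ω sin φ = 2 × 7.29×10⁻⁵ × sin 23° = 5.70×10⁻⁵ s⁻¹
Pressure gradient: |∂P/∂n| = 1100 Pa / 528000 m = 2.08×10⁻³ Pa/m
Geostrophic balance (pressure-gradient force = Coriolis force):
V_g = (1/(fρ)) |∂P/∂n| = 2.08×10⁻³ / (5.70×10⁻⁵ × 0.688) = 53.2 m/s
Converting: 53.2 m/s × 3.6 = 190 km/h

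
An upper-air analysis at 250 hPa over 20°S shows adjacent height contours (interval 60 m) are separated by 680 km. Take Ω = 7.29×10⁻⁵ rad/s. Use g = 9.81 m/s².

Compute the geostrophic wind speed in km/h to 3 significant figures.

Coriolis parameter at 20°S:
f = 2Ω sin φ = 2 × 7.29×10⁻⁵ × sin 20° = 4.99×10⁻⁵ s⁻¹
Height gradient: |∂Z/∂n| = 60 m / 680000 m = 8.82×10⁻⁵
On a pressure surface, geostrophic balance gives V_g = (g/f)|∂Z/∂n|:
V_g = 9.81 × 8.82×10⁻⁵ / 4.99×10⁻⁵ = 17.4 m/s
Converting: 17.4 m/s × 3.6 = 62.5 km/h

62.5 km/h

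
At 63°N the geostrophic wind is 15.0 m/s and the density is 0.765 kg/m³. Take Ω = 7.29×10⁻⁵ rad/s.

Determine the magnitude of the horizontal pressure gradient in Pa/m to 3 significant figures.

Coriolis parameter at 63°N:
f = 2Ω sin φ = 2 × 7.29×10⁻⁵ × sin 63° = 1.30×10⁻⁴ s⁻¹
Geostrophic balance rearranged: |∂P/∂n| = f ρ V_g
|∂P/∂n| = 1.30×10⁻⁴ × 0.765 × 15.0 = 1.49×10⁻³ Pa/m

1.49×10⁻³ Pa/m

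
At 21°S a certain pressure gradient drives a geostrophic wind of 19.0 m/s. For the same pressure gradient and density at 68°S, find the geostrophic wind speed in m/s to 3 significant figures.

With the same pressure gradient and density, V_g ∝ 1/f ∝ 1/sin φ.
V₂ = V₁ · sin φ₁ / sin φ₂ = 19.0 × sin 21° / sin 68°
V₂ = 19.0 × 0.3584/0.9272 = 7.34 m/s

7.34 m/s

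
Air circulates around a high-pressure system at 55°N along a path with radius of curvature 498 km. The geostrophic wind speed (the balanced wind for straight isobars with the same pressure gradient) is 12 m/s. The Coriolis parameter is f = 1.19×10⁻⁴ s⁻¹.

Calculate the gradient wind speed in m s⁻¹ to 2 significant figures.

17 m s⁻¹

Around a high, pressure-gradient force acts outward with centrifugal, so Coriolis balances both:
fV = (1/ρ)|∂P/∂n| + V²/R  →  V² − fR·V + fR·V_g = 0
With fR = 1.19×10⁻⁴ × 498×10³ m = 59.3 m/s:
V = [fR − √((fR)² − 4 fR V_g)]/2 = [59.3 − √(59.3² − 4×59.3×12)]/2 = 16.7 m/s
Supergeostrophic (V > V_g = 12 m/s), as expected around a high.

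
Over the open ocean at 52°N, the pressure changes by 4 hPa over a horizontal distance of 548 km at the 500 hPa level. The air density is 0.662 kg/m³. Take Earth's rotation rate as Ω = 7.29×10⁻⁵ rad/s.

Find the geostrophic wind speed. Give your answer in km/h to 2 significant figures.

35 km/h

Coriolis parameter at 52°N:
f = 2Ω sin φ = 2 × 7.29×10⁻⁵ × sin 52° = 1.15×10⁻⁴ s⁻¹
Pressure gradient: |∂P/∂n| = 400 Pa / 548000 m = 7.30×10⁻⁴ Pa/m
Geostrophic balance (pressure-gradient force = Coriolis force):
V_g = (1/(fρ)) |∂P/∂n| = 7.30×10⁻⁴ / (1.15×10⁻⁴ × 0.662) = 9.60 m/s
Converting: 9.60 m/s × 3.6 = 35 km/h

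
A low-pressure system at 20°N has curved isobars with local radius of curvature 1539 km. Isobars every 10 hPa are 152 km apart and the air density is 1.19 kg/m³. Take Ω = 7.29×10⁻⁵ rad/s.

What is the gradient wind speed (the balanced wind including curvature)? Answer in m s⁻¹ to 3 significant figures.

Coriolis parameter at 20°N:
f = 2Ω sin φ = 2 × 7.29×10⁻⁵ × sin 20° = 4.99×10⁻⁵ s⁻¹
Pressure gradient: |∂P/∂n| = 1000 Pa / 152000 m = 6.58×10⁻³ Pa/m
Geostrophic speed: V_g = |∂P/∂n|/(fρ) = 6.58×10⁻³/(4.99×10⁻⁵ × 1.19) = 111 m/s
Around a low, centrifugal force acts outward with Coriolis, so pressure-gradient force balances both:
(1/ρ)|∂P/∂n| = fV + V²/R  →  V² + fR·V − fR·V_g = 0
With fR = 4.99×10⁻⁵ × 1539×10³ m = 76.7 m/s:
V = [−fR + √((fR)² + 4 fR V_g)]/2 = [−76.7 + √(76.7² + 4×76.7×111)]/2 = 61.5 m/s
Subgeostrophic (V < V_g = 111 m/s), as expected around a low.

61.5 m s⁻¹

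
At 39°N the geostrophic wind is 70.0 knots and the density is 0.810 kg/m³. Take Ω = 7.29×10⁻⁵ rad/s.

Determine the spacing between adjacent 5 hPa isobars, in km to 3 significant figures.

Coriolis parameter at 39°N:
f = 2Ω sin φ = 2 × 7.29×10⁻⁵ × sin 39° = 9.18×10⁻⁵ s⁻¹
Wind speed in SI: 70.0 knots = 36.0 m/s
Geostrophic balance rearranged: |∂P/∂n| = f ρ V_g
|∂P/∂n| = 9.18×10⁻⁵ × 0.810 × 36.0 = 2.68×10⁻³ Pa/m
Isobar spacing: Δn = ΔP/|∂P/∂n| = 500 Pa / 2.68×10⁻³ Pa/m = 186818 m ≈ 187 km

187 km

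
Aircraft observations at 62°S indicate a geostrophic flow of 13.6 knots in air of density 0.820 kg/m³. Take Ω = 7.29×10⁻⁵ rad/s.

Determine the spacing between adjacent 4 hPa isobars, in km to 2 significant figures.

540 km

Coriolis parameter at 62°S:
f = 2Ω sin φ = 2 × 7.29×10⁻⁵ × sin 62° = 1.29×10⁻⁴ s⁻¹
Wind speed in SI: 13.6 knots = 7.00 m/s
Geostrophic balance rearranged: |∂P/∂n| = f ρ V_g
|∂P/∂n| = 1.29×10⁻⁴ × 0.820 × 7.00 = 7.39×10⁻⁴ Pa/m
Isobar spacing: Δn = ΔP/|∂P/∂n| = 400 Pa / 7.39×10⁻⁴ Pa/m = 541598 m ≈ 540 km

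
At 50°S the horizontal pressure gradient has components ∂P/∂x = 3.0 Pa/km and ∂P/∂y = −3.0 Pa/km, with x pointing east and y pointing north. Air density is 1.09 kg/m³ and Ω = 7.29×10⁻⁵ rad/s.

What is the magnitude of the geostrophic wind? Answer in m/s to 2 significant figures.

Coriolis parameter at 50°S:
f = 2Ω sin φ = 2 × 7.29×10⁻⁵ × sin 50° = 1.12×10⁻⁴ s⁻¹
In the Southern Hemisphere f is negative: f = −1.12×10⁻⁴ s⁻¹.
Component geostrophic relations (x east, y north):
u_g = −(1/(fρ)) ∂P/∂y,  v_g = (1/(fρ)) ∂P/∂x
u_g = −(−3.0×10⁻³)/(−1.12×10⁻⁴ × 1.09) = −24.6 m/s;  v_g = (3.0×10⁻³)/(−1.12×10⁻⁴ × 1.09) = −24.6 m/s
|V_g| = √(u_g² + v_g²) = 34.8 m/s

35 m/s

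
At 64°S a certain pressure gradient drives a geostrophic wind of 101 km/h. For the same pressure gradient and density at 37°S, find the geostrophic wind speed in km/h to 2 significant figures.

With the same pressure gradient and density, V_g ∝ 1/f ∝ 1/sin φ.
V₂ = V₁ · sin φ₁ / sin φ₂ = 101 × sin 64° / sin 37°
V₂ = 101 × 0.8988/0.6018 = 150 km/h

150 km/h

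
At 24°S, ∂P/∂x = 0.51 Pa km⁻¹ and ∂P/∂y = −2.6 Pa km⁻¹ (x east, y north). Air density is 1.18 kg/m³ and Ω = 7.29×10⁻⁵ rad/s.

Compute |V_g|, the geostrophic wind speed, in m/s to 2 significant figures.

Coriolis parameter at 24°S:
f = 2Ω sin φ = 2 × 7.29×10⁻⁵ × sin 24° = 5.93×10⁻⁵ s⁻¹
In the Southern Hemisphere f is negative: f = −5.93×10⁻⁵ s⁻¹.
Component geostrophic relations (x east, y north):
u_g = −(1/(fρ)) ∂P/∂y,  v_g = (1/(fρ)) ∂P/∂x
u_g = −(−2.6×10⁻³)/(−5.93×10⁻⁵ × 1.18) = −37.2 m/s;  v_g = (0.51×10⁻³)/(−5.93×10⁻⁵ × 1.18) = −7.29 m/s
|V_g| = √(u_g² + v_g²) = 37.9 m/s

38 m/s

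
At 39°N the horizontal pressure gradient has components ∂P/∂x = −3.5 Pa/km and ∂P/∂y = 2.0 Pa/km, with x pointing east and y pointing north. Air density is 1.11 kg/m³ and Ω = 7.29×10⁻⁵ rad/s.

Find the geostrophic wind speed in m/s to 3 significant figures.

Coriolis parameter at 39°N:
f = 2Ω sin φ = 2 × 7.29×10⁻⁵ × sin 39° = 9.18×10⁻⁵ s⁻¹
Component geostrophic relations (x east, y north):
u_g = −(1/(fρ)) ∂P/∂y,  v_g = (1/(fρ)) ∂P/∂x
u_g = −(2.0×10⁻³)/(9.18×10⁻⁵ × 1.11) = −19.6 m/s;  v_g = (−3.5×10⁻³)/(9.18×10⁻⁵ × 1.11) = −34.4 m/s
|V_g| = √(u_g² + v_g²) = 39.6 m/s

39.6 m/s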